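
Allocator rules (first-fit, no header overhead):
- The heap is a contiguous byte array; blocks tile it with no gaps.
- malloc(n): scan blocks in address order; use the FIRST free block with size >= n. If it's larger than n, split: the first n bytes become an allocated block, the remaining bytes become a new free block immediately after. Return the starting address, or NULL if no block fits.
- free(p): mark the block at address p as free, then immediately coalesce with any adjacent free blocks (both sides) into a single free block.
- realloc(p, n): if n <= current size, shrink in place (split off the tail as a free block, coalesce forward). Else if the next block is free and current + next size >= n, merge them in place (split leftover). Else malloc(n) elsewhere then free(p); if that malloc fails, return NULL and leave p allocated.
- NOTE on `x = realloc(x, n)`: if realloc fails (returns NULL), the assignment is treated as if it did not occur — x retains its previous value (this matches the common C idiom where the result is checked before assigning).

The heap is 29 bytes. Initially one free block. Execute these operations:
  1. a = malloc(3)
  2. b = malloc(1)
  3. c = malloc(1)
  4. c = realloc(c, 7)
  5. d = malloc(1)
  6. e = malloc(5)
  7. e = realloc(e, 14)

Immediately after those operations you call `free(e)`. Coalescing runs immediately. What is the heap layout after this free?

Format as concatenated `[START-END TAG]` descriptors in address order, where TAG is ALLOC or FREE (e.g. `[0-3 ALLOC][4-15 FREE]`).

Answer: [0-2 ALLOC][3-3 ALLOC][4-10 ALLOC][11-11 ALLOC][12-28 FREE]

Derivation:
Op 1: a = malloc(3) -> a = 0; heap: [0-2 ALLOC][3-28 FREE]
Op 2: b = malloc(1) -> b = 3; heap: [0-2 ALLOC][3-3 ALLOC][4-28 FREE]
Op 3: c = malloc(1) -> c = 4; heap: [0-2 ALLOC][3-3 ALLOC][4-4 ALLOC][5-28 FREE]
Op 4: c = realloc(c, 7) -> c = 4; heap: [0-2 ALLOC][3-3 ALLOC][4-10 ALLOC][11-28 FREE]
Op 5: d = malloc(1) -> d = 11; heap: [0-2 ALLOC][3-3 ALLOC][4-10 ALLOC][11-11 ALLOC][12-28 FREE]
Op 6: e = malloc(5) -> e = 12; heap: [0-2 ALLOC][3-3 ALLOC][4-10 ALLOC][11-11 ALLOC][12-16 ALLOC][17-28 FREE]
Op 7: e = realloc(e, 14) -> e = 12; heap: [0-2 ALLOC][3-3 ALLOC][4-10 ALLOC][11-11 ALLOC][12-25 ALLOC][26-28 FREE]
free(e): e = 12 -> block [12-25 ALLOC]; mark free, coalesce with adjacent free neighbors -> [0-2 ALLOC][3-3 ALLOC][4-10 ALLOC][11-11 ALLOC][12-28 FREE]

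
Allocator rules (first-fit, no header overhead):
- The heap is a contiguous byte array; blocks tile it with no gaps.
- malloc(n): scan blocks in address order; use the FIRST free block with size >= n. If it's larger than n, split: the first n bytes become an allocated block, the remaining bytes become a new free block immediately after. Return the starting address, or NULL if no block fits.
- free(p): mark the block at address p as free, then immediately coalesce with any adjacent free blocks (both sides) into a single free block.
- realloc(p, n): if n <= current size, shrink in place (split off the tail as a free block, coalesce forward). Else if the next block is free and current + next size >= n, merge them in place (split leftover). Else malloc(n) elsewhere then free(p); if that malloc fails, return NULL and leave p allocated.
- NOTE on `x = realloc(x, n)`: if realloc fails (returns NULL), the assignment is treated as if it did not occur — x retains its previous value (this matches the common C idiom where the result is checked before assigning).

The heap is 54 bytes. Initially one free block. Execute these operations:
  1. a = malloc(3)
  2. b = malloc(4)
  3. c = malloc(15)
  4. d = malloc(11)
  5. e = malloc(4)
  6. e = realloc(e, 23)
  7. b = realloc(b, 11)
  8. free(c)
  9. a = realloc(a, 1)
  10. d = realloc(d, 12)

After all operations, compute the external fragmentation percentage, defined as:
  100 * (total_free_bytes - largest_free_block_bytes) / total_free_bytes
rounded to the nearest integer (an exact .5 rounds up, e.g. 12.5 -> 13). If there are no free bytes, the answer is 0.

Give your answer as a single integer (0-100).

Answer: 23

Derivation:
Op 1: a = malloc(3) -> a = 0; heap: [0-2 ALLOC][3-53 FREE]
Op 2: b = malloc(4) -> b = 3; heap: [0-2 ALLOC][3-6 ALLOC][7-53 FREE]
Op 3: c = malloc(15) -> c = 7; heap: [0-2 ALLOC][3-6 ALLOC][7-21 ALLOC][22-53 FREE]
Op 4: d = malloc(11) -> d = 22; heap: [0-2 ALLOC][3-6 ALLOC][7-21 ALLOC][22-32 ALLOC][33-53 FREE]
Op 5: e = malloc(4) -> e = 33; heap: [0-2 ALLOC][3-6 ALLOC][7-21 ALLOC][22-32 ALLOC][33-36 ALLOC][37-53 FREE]
Op 6: e = realloc(e, 23) -> NULL (e unchanged); heap: [0-2 ALLOC][3-6 ALLOC][7-21 ALLOC][22-32 ALLOC][33-36 ALLOC][37-53 FREE]
Op 7: b = realloc(b, 11) -> b = 37; heap: [0-2 ALLOC][3-6 FREE][7-21 ALLOC][22-32 ALLOC][33-36 ALLOC][37-47 ALLOC][48-53 FREE]
Op 8: free(c) -> (freed c); heap: [0-2 ALLOC][3-21 FREE][22-32 ALLOC][33-36 ALLOC][37-47 ALLOC][48-53 FREE]
Op 9: a = realloc(a, 1) -> a = 0; heap: [0-0 ALLOC][1-21 FREE][22-32 ALLOC][33-36 ALLOC][37-47 ALLOC][48-53 FREE]
Op 10: d = realloc(d, 12) -> d = 1; heap: [0-0 ALLOC][1-12 ALLOC][13-32 FREE][33-36 ALLOC][37-47 ALLOC][48-53 FREE]
Free blocks: [20 6] total_free=26 largest=20 -> 100*(26-20)/26 = 600/26 ≈ 23.077 -> rounds to 23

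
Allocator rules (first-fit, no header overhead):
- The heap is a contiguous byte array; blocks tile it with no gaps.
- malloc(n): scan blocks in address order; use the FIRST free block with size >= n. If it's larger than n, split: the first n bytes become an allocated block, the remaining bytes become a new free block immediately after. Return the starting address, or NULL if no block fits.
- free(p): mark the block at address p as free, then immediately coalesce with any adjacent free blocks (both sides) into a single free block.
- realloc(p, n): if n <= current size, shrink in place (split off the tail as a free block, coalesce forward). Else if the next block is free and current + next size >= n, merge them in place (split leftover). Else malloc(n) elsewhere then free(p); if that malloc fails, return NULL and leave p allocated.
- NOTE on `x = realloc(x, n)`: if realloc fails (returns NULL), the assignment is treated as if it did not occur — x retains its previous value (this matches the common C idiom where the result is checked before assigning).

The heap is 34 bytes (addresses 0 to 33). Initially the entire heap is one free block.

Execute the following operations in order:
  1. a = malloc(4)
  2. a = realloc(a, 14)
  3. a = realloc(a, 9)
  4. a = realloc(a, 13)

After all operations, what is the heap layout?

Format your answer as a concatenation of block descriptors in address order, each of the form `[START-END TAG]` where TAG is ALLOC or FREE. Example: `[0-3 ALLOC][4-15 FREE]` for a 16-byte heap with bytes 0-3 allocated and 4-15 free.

Op 1: a = malloc(4) -> a = 0; heap: [0-3 ALLOC][4-33 FREE]
Op 2: a = realloc(a, 14) -> a = 0; heap: [0-13 ALLOC][14-33 FREE]
Op 3: a = realloc(a, 9) -> a = 0; heap: [0-8 ALLOC][9-33 FREE]
Op 4: a = realloc(a, 13) -> a = 0; heap: [0-12 ALLOC][13-33 FREE]

Answer: [0-12 ALLOC][13-33 FREE]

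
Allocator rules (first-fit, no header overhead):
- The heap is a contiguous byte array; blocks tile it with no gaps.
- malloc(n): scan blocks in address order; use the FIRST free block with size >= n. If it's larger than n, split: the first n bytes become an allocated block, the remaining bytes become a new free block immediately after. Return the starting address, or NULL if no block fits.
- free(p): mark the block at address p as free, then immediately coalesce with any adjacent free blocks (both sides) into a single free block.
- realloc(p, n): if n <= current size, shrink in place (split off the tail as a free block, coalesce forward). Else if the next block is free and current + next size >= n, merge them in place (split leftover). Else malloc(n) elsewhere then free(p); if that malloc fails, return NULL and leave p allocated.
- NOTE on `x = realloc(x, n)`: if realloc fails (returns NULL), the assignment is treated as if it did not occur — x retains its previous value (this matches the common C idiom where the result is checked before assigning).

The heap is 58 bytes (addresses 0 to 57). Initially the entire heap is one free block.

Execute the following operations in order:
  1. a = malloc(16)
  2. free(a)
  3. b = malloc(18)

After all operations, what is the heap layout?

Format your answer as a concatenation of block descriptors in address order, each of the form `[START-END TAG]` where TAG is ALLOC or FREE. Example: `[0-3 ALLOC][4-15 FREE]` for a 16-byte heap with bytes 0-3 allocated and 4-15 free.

Answer: [0-17 ALLOC][18-57 FREE]

Derivation:
Op 1: a = malloc(16) -> a = 0; heap: [0-15 ALLOC][16-57 FREE]
Op 2: free(a) -> (freed a); heap: [0-57 FREE]
Op 3: b = malloc(18) -> b = 0; heap: [0-17 ALLOC][18-57 FREE]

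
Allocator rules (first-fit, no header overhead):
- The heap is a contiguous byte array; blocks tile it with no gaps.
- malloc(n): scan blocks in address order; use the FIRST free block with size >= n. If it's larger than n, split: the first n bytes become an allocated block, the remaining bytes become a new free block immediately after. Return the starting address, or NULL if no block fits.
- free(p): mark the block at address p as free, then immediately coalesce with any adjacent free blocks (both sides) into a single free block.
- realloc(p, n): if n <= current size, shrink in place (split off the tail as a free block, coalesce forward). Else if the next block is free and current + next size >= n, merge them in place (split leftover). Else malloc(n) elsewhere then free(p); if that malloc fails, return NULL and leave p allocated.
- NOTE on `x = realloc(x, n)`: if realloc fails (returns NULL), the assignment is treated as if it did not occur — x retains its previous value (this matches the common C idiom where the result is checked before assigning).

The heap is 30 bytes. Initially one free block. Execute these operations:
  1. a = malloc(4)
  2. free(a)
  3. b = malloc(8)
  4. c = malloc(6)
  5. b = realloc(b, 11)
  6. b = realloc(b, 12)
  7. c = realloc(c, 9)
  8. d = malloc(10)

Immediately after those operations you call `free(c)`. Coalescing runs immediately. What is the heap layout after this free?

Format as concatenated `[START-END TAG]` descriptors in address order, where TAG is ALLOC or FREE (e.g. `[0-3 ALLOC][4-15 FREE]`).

Answer: [0-13 FREE][14-25 ALLOC][26-29 FREE]

Derivation:
Op 1: a = malloc(4) -> a = 0; heap: [0-3 ALLOC][4-29 FREE]
Op 2: free(a) -> (freed a); heap: [0-29 FREE]
Op 3: b = malloc(8) -> b = 0; heap: [0-7 ALLOC][8-29 FREE]
Op 4: c = malloc(6) -> c = 8; heap: [0-7 ALLOC][8-13 ALLOC][14-29 FREE]
Op 5: b = realloc(b, 11) -> b = 14; heap: [0-7 FREE][8-13 ALLOC][14-24 ALLOC][25-29 FREE]
Op 6: b = realloc(b, 12) -> b = 14; heap: [0-7 FREE][8-13 ALLOC][14-25 ALLOC][26-29 FREE]
Op 7: c = realloc(c, 9) -> NULL (c unchanged); heap: [0-7 FREE][8-13 ALLOC][14-25 ALLOC][26-29 FREE]
Op 8: d = malloc(10) -> d = NULL; heap: [0-7 FREE][8-13 ALLOC][14-25 ALLOC][26-29 FREE]
free(c): c = 8 -> block [8-13 ALLOC]; mark free, coalesce with adjacent free neighbors -> [0-13 FREE][14-25 ALLOC][26-29 FREE]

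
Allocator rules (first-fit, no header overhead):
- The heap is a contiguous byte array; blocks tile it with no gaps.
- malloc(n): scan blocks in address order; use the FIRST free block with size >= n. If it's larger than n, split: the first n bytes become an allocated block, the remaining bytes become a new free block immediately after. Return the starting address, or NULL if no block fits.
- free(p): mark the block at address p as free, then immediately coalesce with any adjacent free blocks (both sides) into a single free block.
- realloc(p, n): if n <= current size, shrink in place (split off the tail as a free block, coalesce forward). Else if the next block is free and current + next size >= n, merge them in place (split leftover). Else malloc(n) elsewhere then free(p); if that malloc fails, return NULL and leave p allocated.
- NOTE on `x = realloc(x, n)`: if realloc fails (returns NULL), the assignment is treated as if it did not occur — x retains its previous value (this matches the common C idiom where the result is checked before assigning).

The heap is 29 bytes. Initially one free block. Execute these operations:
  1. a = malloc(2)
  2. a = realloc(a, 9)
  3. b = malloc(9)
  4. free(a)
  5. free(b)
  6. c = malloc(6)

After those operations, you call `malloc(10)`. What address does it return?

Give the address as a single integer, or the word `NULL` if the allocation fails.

Answer: 6

Derivation:
Op 1: a = malloc(2) -> a = 0; heap: [0-1 ALLOC][2-28 FREE]
Op 2: a = realloc(a, 9) -> a = 0; heap: [0-8 ALLOC][9-28 FREE]
Op 3: b = malloc(9) -> b = 9; heap: [0-8 ALLOC][9-17 ALLOC][18-28 FREE]
Op 4: free(a) -> (freed a); heap: [0-8 FREE][9-17 ALLOC][18-28 FREE]
Op 5: free(b) -> (freed b); heap: [0-28 FREE]
Op 6: c = malloc(6) -> c = 0; heap: [0-5 ALLOC][6-28 FREE]
malloc(10): first-fit scan over [0-5 ALLOC][6-28 FREE] -> 6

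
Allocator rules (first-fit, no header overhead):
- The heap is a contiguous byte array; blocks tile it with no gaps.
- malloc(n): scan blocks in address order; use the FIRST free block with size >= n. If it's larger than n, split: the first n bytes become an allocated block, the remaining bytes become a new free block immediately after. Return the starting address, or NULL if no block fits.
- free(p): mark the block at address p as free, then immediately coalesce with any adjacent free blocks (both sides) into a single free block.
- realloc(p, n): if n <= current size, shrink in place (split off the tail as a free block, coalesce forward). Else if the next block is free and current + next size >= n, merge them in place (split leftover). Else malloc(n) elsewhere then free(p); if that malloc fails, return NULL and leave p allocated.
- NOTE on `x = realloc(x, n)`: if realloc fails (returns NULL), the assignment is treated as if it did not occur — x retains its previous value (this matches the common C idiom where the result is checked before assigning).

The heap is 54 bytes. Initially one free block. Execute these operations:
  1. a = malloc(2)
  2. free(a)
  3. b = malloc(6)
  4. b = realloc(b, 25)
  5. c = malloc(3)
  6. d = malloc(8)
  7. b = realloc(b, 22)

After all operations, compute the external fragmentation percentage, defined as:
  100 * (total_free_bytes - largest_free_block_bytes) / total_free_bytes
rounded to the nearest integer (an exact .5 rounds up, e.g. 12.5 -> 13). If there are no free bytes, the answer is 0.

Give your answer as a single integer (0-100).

Op 1: a = malloc(2) -> a = 0; heap: [0-1 ALLOC][2-53 FREE]
Op 2: free(a) -> (freed a); heap: [0-53 FREE]
Op 3: b = malloc(6) -> b = 0; heap: [0-5 ALLOC][6-53 FREE]
Op 4: b = realloc(b, 25) -> b = 0; heap: [0-24 ALLOC][25-53 FREE]
Op 5: c = malloc(3) -> c = 25; heap: [0-24 ALLOC][25-27 ALLOC][28-53 FREE]
Op 6: d = malloc(8) -> d = 28; heap: [0-24 ALLOC][25-27 ALLOC][28-35 ALLOC][36-53 FREE]
Op 7: b = realloc(b, 22) -> b = 0; heap: [0-21 ALLOC][22-24 FREE][25-27 ALLOC][28-35 ALLOC][36-53 FREE]
Free blocks: [3 18] total_free=21 largest=18 -> 100*(21-18)/21 = 300/21 ≈ 14.286 -> rounds to 14

Answer: 14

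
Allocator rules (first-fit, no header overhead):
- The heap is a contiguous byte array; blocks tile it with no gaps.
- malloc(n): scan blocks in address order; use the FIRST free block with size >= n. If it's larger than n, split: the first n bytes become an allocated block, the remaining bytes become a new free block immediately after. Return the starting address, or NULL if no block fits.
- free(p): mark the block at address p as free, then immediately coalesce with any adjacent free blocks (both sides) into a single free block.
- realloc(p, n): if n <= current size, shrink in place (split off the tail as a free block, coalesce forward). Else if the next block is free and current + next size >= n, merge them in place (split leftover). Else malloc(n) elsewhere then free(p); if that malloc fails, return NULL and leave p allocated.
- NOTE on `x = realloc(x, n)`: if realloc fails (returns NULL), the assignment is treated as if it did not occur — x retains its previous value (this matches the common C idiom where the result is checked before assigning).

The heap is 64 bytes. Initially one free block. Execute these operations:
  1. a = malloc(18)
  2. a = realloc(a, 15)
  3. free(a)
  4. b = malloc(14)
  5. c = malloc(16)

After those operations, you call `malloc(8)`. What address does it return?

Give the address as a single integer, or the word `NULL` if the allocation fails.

Answer: 30

Derivation:
Op 1: a = malloc(18) -> a = 0; heap: [0-17 ALLOC][18-63 FREE]
Op 2: a = realloc(a, 15) -> a = 0; heap: [0-14 ALLOC][15-63 FREE]
Op 3: free(a) -> (freed a); heap: [0-63 FREE]
Op 4: b = malloc(14) -> b = 0; heap: [0-13 ALLOC][14-63 FREE]
Op 5: c = malloc(16) -> c = 14; heap: [0-13 ALLOC][14-29 ALLOC][30-63 FREE]
malloc(8): first-fit scan over [0-13 ALLOC][14-29 ALLOC][30-63 FREE] -> 30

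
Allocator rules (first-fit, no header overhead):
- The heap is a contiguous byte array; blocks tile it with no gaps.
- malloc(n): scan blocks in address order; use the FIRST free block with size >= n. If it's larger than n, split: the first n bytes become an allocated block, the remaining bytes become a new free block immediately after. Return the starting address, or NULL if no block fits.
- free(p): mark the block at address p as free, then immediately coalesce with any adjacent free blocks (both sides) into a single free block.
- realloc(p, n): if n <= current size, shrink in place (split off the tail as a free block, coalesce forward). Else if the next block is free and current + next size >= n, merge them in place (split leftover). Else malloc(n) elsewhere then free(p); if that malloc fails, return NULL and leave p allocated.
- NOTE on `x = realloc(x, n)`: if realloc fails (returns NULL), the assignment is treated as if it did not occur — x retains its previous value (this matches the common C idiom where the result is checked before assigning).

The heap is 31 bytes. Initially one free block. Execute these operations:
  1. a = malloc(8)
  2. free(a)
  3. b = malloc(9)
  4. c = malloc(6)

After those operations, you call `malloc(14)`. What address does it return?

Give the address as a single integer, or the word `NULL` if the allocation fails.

Answer: 15

Derivation:
Op 1: a = malloc(8) -> a = 0; heap: [0-7 ALLOC][8-30 FREE]
Op 2: free(a) -> (freed a); heap: [0-30 FREE]
Op 3: b = malloc(9) -> b = 0; heap: [0-8 ALLOC][9-30 FREE]
Op 4: c = malloc(6) -> c = 9; heap: [0-8 ALLOC][9-14 ALLOC][15-30 FREE]
malloc(14): first-fit scan over [0-8 ALLOC][9-14 ALLOC][15-30 FREE] -> 15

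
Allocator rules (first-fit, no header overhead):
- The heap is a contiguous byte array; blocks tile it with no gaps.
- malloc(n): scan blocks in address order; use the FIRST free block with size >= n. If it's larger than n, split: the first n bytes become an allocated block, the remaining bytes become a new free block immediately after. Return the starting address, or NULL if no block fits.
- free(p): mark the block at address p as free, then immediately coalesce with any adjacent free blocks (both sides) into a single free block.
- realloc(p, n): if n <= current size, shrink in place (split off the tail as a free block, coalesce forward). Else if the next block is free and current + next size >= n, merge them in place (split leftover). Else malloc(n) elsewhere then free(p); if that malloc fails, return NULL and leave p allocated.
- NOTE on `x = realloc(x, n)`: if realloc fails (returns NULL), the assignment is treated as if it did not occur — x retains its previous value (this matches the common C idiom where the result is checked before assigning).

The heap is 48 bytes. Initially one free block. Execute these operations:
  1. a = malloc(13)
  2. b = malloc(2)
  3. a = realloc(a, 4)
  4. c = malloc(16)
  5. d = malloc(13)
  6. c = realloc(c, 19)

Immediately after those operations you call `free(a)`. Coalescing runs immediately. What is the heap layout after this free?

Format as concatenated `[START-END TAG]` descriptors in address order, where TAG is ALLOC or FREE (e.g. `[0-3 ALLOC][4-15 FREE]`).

Op 1: a = malloc(13) -> a = 0; heap: [0-12 ALLOC][13-47 FREE]
Op 2: b = malloc(2) -> b = 13; heap: [0-12 ALLOC][13-14 ALLOC][15-47 FREE]
Op 3: a = realloc(a, 4) -> a = 0; heap: [0-3 ALLOC][4-12 FREE][13-14 ALLOC][15-47 FREE]
Op 4: c = malloc(16) -> c = 15; heap: [0-3 ALLOC][4-12 FREE][13-14 ALLOC][15-30 ALLOC][31-47 FREE]
Op 5: d = malloc(13) -> d = 31; heap: [0-3 ALLOC][4-12 FREE][13-14 ALLOC][15-30 ALLOC][31-43 ALLOC][44-47 FREE]
Op 6: c = realloc(c, 19) -> NULL (c unchanged); heap: [0-3 ALLOC][4-12 FREE][13-14 ALLOC][15-30 ALLOC][31-43 ALLOC][44-47 FREE]
free(a): a = 0 -> block [0-3 ALLOC]; mark free, coalesce with adjacent free neighbors -> [0-12 FREE][13-14 ALLOC][15-30 ALLOC][31-43 ALLOC][44-47 FREE]

Answer: [0-12 FREE][13-14 ALLOC][15-30 ALLOC][31-43 ALLOC][44-47 FREE]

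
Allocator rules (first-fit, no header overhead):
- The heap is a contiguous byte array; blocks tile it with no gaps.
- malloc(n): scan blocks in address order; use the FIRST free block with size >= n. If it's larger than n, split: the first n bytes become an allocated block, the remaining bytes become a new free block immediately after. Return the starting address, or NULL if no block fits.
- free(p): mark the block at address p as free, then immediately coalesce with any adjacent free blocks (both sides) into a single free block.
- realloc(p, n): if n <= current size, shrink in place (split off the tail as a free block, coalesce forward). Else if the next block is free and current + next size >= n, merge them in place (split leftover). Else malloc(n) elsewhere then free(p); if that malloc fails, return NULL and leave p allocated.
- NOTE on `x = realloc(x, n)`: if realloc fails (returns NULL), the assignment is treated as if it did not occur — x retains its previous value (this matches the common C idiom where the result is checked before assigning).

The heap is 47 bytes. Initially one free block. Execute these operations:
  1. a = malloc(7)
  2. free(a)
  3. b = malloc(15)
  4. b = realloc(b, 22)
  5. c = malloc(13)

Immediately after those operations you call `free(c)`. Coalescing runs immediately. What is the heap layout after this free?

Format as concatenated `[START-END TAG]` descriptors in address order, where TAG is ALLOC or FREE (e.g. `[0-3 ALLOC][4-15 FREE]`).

Op 1: a = malloc(7) -> a = 0; heap: [0-6 ALLOC][7-46 FREE]
Op 2: free(a) -> (freed a); heap: [0-46 FREE]
Op 3: b = malloc(15) -> b = 0; heap: [0-14 ALLOC][15-46 FREE]
Op 4: b = realloc(b, 22) -> b = 0; heap: [0-21 ALLOC][22-46 FREE]
Op 5: c = malloc(13) -> c = 22; heap: [0-21 ALLOC][22-34 ALLOC][35-46 FREE]
free(c): c = 22 -> block [22-34 ALLOC]; mark free, coalesce with adjacent free neighbors -> [0-21 ALLOC][22-46 FREE]

Answer: [0-21 ALLOC][22-46 FREE]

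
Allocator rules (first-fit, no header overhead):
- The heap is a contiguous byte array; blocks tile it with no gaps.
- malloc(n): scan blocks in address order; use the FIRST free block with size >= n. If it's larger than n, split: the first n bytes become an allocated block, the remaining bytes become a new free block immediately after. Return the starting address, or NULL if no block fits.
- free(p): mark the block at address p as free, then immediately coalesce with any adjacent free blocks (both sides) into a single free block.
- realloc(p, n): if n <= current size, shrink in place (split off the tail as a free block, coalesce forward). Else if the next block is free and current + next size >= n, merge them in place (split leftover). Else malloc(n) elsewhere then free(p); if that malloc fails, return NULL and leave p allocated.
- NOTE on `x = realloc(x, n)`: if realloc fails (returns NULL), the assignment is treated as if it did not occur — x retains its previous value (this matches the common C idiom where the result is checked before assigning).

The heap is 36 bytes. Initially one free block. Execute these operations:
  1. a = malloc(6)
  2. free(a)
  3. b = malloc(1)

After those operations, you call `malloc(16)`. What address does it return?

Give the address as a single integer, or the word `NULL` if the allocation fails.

Op 1: a = malloc(6) -> a = 0; heap: [0-5 ALLOC][6-35 FREE]
Op 2: free(a) -> (freed a); heap: [0-35 FREE]
Op 3: b = malloc(1) -> b = 0; heap: [0-0 ALLOC][1-35 FREE]
malloc(16): first-fit scan over [0-0 ALLOC][1-35 FREE] -> 1

Answer: 1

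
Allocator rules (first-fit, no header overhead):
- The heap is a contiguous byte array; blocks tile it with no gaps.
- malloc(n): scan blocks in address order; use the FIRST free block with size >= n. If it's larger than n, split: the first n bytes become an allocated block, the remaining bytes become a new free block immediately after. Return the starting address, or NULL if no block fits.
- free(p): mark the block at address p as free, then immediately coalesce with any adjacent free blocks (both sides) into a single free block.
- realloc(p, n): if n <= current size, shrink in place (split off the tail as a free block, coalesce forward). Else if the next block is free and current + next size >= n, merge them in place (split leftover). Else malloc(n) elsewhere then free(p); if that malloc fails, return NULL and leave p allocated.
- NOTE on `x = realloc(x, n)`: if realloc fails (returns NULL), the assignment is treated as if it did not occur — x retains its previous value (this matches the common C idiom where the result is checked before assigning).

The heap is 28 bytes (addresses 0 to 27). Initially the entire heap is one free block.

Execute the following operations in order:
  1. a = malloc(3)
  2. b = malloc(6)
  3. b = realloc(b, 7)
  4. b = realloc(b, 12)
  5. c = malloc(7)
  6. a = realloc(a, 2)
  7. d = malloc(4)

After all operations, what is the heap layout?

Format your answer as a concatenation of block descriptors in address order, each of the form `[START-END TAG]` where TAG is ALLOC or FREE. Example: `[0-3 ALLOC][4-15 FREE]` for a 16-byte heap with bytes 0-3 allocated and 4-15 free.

Op 1: a = malloc(3) -> a = 0; heap: [0-2 ALLOC][3-27 FREE]
Op 2: b = malloc(6) -> b = 3; heap: [0-2 ALLOC][3-8 ALLOC][9-27 FREE]
Op 3: b = realloc(b, 7) -> b = 3; heap: [0-2 ALLOC][3-9 ALLOC][10-27 FREE]
Op 4: b = realloc(b, 12) -> b = 3; heap: [0-2 ALLOC][3-14 ALLOC][15-27 FREE]
Op 5: c = malloc(7) -> c = 15; heap: [0-2 ALLOC][3-14 ALLOC][15-21 ALLOC][22-27 FREE]
Op 6: a = realloc(a, 2) -> a = 0; heap: [0-1 ALLOC][2-2 FREE][3-14 ALLOC][15-21 ALLOC][22-27 FREE]
Op 7: d = malloc(4) -> d = 22; heap: [0-1 ALLOC][2-2 FREE][3-14 ALLOC][15-21 ALLOC][22-25 ALLOC][26-27 FREE]

Answer: [0-1 ALLOC][2-2 FREE][3-14 ALLOC][15-21 ALLOC][22-25 ALLOC][26-27 FREE]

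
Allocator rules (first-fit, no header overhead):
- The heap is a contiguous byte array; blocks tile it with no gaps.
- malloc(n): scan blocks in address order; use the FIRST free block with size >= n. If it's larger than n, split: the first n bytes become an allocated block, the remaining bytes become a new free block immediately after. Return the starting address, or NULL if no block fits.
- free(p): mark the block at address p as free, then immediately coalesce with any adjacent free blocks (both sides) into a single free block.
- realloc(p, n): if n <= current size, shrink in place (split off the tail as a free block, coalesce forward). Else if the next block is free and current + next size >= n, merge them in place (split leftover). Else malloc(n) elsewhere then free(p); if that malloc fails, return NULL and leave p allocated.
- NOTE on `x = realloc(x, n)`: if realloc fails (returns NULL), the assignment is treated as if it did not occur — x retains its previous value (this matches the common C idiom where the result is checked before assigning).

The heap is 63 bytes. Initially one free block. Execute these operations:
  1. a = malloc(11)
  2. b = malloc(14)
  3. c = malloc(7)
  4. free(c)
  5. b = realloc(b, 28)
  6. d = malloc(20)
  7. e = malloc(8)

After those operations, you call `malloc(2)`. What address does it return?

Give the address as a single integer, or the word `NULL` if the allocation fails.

Op 1: a = malloc(11) -> a = 0; heap: [0-10 ALLOC][11-62 FREE]
Op 2: b = malloc(14) -> b = 11; heap: [0-10 ALLOC][11-24 ALLOC][25-62 FREE]
Op 3: c = malloc(7) -> c = 25; heap: [0-10 ALLOC][11-24 ALLOC][25-31 ALLOC][32-62 FREE]
Op 4: free(c) -> (freed c); heap: [0-10 ALLOC][11-24 ALLOC][25-62 FREE]
Op 5: b = realloc(b, 28) -> b = 11; heap: [0-10 ALLOC][11-38 ALLOC][39-62 FREE]
Op 6: d = malloc(20) -> d = 39; heap: [0-10 ALLOC][11-38 ALLOC][39-58 ALLOC][59-62 FREE]
Op 7: e = malloc(8) -> e = NULL; heap: [0-10 ALLOC][11-38 ALLOC][39-58 ALLOC][59-62 FREE]
malloc(2): first-fit scan over [0-10 ALLOC][11-38 ALLOC][39-58 ALLOC][59-62 FREE] -> 59

Answer: 59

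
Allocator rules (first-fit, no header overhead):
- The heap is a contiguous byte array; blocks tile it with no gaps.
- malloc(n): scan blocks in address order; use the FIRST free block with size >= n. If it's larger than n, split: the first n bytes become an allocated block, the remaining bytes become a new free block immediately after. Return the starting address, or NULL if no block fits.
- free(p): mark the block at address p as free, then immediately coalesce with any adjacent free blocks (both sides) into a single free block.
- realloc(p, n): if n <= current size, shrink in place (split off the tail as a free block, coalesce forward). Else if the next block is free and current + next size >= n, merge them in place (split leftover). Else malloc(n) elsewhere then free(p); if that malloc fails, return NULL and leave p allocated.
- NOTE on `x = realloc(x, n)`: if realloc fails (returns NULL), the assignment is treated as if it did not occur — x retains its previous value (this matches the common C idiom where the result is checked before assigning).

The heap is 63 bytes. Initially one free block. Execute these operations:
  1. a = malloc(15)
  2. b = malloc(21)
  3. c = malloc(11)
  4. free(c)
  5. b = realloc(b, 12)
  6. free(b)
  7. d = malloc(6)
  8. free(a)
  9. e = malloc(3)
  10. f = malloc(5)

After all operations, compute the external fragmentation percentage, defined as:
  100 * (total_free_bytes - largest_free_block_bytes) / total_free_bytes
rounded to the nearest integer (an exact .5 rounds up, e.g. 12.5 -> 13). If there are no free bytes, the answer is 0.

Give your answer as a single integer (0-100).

Op 1: a = malloc(15) -> a = 0; heap: [0-14 ALLOC][15-62 FREE]
Op 2: b = malloc(21) -> b = 15; heap: [0-14 ALLOC][15-35 ALLOC][36-62 FREE]
Op 3: c = malloc(11) -> c = 36; heap: [0-14 ALLOC][15-35 ALLOC][36-46 ALLOC][47-62 FREE]
Op 4: free(c) -> (freed c); heap: [0-14 ALLOC][15-35 ALLOC][36-62 FREE]
Op 5: b = realloc(b, 12) -> b = 15; heap: [0-14 ALLOC][15-26 ALLOC][27-62 FREE]
Op 6: free(b) -> (freed b); heap: [0-14 ALLOC][15-62 FREE]
Op 7: d = malloc(6) -> d = 15; heap: [0-14 ALLOC][15-20 ALLOC][21-62 FREE]
Op 8: free(a) -> (freed a); heap: [0-14 FREE][15-20 ALLOC][21-62 FREE]
Op 9: e = malloc(3) -> e = 0; heap: [0-2 ALLOC][3-14 FREE][15-20 ALLOC][21-62 FREE]
Op 10: f = malloc(5) -> f = 3; heap: [0-2 ALLOC][3-7 ALLOC][8-14 FREE][15-20 ALLOC][21-62 FREE]
Free blocks: [7 42] total_free=49 largest=42 -> 100*(49-42)/49 = 700/49 ≈ 14.286 -> rounds to 14

Answer: 14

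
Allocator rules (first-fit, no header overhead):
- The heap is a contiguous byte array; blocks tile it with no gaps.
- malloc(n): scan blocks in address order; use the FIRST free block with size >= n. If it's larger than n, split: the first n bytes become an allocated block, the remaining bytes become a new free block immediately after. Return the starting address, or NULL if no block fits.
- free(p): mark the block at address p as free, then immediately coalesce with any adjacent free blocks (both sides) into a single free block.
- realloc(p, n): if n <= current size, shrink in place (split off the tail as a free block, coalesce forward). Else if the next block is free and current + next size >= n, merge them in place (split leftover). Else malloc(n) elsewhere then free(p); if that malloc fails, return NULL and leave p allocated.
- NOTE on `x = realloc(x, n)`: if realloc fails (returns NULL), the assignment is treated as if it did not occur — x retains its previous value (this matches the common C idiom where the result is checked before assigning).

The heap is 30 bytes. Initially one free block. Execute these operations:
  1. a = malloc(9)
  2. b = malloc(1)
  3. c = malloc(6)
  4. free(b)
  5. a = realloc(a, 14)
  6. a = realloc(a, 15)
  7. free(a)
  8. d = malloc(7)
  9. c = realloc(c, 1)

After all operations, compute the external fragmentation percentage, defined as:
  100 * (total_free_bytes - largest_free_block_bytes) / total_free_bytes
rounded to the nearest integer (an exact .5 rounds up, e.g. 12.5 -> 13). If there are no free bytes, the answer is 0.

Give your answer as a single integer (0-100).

Op 1: a = malloc(9) -> a = 0; heap: [0-8 ALLOC][9-29 FREE]
Op 2: b = malloc(1) -> b = 9; heap: [0-8 ALLOC][9-9 ALLOC][10-29 FREE]
Op 3: c = malloc(6) -> c = 10; heap: [0-8 ALLOC][9-9 ALLOC][10-15 ALLOC][16-29 FREE]
Op 4: free(b) -> (freed b); heap: [0-8 ALLOC][9-9 FREE][10-15 ALLOC][16-29 FREE]
Op 5: a = realloc(a, 14) -> a = 16; heap: [0-9 FREE][10-15 ALLOC][16-29 ALLOC]
Op 6: a = realloc(a, 15) -> NULL (a unchanged); heap: [0-9 FREE][10-15 ALLOC][16-29 ALLOC]
Op 7: free(a) -> (freed a); heap: [0-9 FREE][10-15 ALLOC][16-29 FREE]
Op 8: d = malloc(7) -> d = 0; heap: [0-6 ALLOC][7-9 FREE][10-15 ALLOC][16-29 FREE]
Op 9: c = realloc(c, 1) -> c = 10; heap: [0-6 ALLOC][7-9 FREE][10-10 ALLOC][11-29 FREE]
Free blocks: [3 19] total_free=22 largest=19 -> 100*(22-19)/22 = 300/22 ≈ 13.636 -> rounds to 14

Answer: 14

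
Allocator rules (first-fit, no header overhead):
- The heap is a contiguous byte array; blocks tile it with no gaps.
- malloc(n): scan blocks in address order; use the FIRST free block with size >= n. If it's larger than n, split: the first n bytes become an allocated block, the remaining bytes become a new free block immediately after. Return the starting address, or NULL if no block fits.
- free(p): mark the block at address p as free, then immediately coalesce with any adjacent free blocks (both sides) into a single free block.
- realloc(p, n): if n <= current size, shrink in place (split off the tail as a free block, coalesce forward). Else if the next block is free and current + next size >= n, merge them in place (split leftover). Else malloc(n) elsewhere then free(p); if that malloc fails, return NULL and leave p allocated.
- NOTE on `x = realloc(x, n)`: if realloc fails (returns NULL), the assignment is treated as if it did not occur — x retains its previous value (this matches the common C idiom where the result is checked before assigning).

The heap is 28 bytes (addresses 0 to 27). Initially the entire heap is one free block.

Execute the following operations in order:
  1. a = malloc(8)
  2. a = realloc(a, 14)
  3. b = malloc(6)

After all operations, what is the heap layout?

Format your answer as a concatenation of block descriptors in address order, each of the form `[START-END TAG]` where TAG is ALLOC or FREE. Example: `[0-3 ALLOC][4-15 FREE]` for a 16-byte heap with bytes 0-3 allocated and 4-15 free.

Answer: [0-13 ALLOC][14-19 ALLOC][20-27 FREE]

Derivation:
Op 1: a = malloc(8) -> a = 0; heap: [0-7 ALLOC][8-27 FREE]
Op 2: a = realloc(a, 14) -> a = 0; heap: [0-13 ALLOC][14-27 FREE]
Op 3: b = malloc(6) -> b = 14; heap: [0-13 ALLOC][14-19 ALLOC][20-27 FREE]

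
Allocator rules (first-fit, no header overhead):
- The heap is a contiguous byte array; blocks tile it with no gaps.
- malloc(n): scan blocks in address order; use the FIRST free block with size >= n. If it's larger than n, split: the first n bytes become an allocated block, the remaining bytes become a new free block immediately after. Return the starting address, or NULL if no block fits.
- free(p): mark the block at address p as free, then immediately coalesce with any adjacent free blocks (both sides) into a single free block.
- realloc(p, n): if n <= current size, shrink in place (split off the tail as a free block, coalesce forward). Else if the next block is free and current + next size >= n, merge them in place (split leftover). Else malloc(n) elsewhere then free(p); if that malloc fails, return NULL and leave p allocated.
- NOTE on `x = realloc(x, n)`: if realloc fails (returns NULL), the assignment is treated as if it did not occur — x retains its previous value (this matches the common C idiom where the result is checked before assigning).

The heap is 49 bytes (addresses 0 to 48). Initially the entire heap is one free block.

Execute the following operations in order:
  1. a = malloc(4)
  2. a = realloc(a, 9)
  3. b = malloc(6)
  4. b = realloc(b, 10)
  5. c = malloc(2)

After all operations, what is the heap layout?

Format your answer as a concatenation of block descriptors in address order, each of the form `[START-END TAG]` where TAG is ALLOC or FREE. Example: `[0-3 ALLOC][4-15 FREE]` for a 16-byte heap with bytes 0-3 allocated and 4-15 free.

Answer: [0-8 ALLOC][9-18 ALLOC][19-20 ALLOC][21-48 FREE]

Derivation:
Op 1: a = malloc(4) -> a = 0; heap: [0-3 ALLOC][4-48 FREE]
Op 2: a = realloc(a, 9) -> a = 0; heap: [0-8 ALLOC][9-48 FREE]
Op 3: b = malloc(6) -> b = 9; heap: [0-8 ALLOC][9-14 ALLOC][15-48 FREE]
Op 4: b = realloc(b, 10) -> b = 9; heap: [0-8 ALLOC][9-18 ALLOC][19-48 FREE]
Op 5: c = malloc(2) -> c = 19; heap: [0-8 ALLOC][9-18 ALLOC][19-20 ALLOC][21-48 FREE]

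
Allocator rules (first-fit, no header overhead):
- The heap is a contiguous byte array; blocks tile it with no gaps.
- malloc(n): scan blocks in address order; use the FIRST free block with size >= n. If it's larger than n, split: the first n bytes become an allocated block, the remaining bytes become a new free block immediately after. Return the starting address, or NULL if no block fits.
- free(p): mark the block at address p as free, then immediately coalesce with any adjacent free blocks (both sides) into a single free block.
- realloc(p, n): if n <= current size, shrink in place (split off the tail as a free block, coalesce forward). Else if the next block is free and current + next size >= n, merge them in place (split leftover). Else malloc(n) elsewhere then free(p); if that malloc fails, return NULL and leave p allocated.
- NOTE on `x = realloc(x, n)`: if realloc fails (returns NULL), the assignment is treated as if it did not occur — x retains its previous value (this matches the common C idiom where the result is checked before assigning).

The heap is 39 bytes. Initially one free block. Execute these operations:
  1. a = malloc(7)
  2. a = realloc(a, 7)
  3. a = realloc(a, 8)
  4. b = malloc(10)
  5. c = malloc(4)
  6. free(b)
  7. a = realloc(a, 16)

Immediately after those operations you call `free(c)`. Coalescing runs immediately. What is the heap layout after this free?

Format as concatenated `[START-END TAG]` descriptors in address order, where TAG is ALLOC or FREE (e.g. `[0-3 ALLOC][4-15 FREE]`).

Answer: [0-15 ALLOC][16-38 FREE]

Derivation:
Op 1: a = malloc(7) -> a = 0; heap: [0-6 ALLOC][7-38 FREE]
Op 2: a = realloc(a, 7) -> a = 0; heap: [0-6 ALLOC][7-38 FREE]
Op 3: a = realloc(a, 8) -> a = 0; heap: [0-7 ALLOC][8-38 FREE]
Op 4: b = malloc(10) -> b = 8; heap: [0-7 ALLOC][8-17 ALLOC][18-38 FREE]
Op 5: c = malloc(4) -> c = 18; heap: [0-7 ALLOC][8-17 ALLOC][18-21 ALLOC][22-38 FREE]
Op 6: free(b) -> (freed b); heap: [0-7 ALLOC][8-17 FREE][18-21 ALLOC][22-38 FREE]
Op 7: a = realloc(a, 16) -> a = 0; heap: [0-15 ALLOC][16-17 FREE][18-21 ALLOC][22-38 FREE]
free(c): c = 18 -> block [18-21 ALLOC]; mark free, coalesce with adjacent free neighbors -> [0-15 ALLOC][16-38 FREE]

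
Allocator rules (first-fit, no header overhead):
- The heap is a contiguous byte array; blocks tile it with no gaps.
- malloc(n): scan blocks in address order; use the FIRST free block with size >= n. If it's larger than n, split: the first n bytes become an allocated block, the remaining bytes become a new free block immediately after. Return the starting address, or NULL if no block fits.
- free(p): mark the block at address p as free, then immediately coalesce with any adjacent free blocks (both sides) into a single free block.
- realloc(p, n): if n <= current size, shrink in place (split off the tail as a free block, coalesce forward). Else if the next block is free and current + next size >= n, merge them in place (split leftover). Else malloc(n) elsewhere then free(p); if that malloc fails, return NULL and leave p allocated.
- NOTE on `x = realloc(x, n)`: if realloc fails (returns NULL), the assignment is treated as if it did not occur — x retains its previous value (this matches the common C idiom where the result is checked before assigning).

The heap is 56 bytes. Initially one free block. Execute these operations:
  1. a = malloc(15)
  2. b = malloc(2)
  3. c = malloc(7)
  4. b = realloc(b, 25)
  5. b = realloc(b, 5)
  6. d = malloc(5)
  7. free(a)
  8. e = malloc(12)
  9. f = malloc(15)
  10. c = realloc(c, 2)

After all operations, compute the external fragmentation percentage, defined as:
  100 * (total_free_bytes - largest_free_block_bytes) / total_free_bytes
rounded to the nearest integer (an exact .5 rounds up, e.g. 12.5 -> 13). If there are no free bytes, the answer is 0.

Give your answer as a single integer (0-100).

Answer: 59

Derivation:
Op 1: a = malloc(15) -> a = 0; heap: [0-14 ALLOC][15-55 FREE]
Op 2: b = malloc(2) -> b = 15; heap: [0-14 ALLOC][15-16 ALLOC][17-55 FREE]
Op 3: c = malloc(7) -> c = 17; heap: [0-14 ALLOC][15-16 ALLOC][17-23 ALLOC][24-55 FREE]
Op 4: b = realloc(b, 25) -> b = 24; heap: [0-14 ALLOC][15-16 FREE][17-23 ALLOC][24-48 ALLOC][49-55 FREE]
Op 5: b = realloc(b, 5) -> b = 24; heap: [0-14 ALLOC][15-16 FREE][17-23 ALLOC][24-28 ALLOC][29-55 FREE]
Op 6: d = malloc(5) -> d = 29; heap: [0-14 ALLOC][15-16 FREE][17-23 ALLOC][24-28 ALLOC][29-33 ALLOC][34-55 FREE]
Op 7: free(a) -> (freed a); heap: [0-16 FREE][17-23 ALLOC][24-28 ALLOC][29-33 ALLOC][34-55 FREE]
Op 8: e = malloc(12) -> e = 0; heap: [0-11 ALLOC][12-16 FREE][17-23 ALLOC][24-28 ALLOC][29-33 ALLOC][34-55 FREE]
Op 9: f = malloc(15) -> f = 34; heap: [0-11 ALLOC][12-16 FREE][17-23 ALLOC][24-28 ALLOC][29-33 ALLOC][34-48 ALLOC][49-55 FREE]
Op 10: c = realloc(c, 2) -> c = 17; heap: [0-11 ALLOC][12-16 FREE][17-18 ALLOC][19-23 FREE][24-28 ALLOC][29-33 ALLOC][34-48 ALLOC][49-55 FREE]
Free blocks: [5 5 7] total_free=17 largest=7 -> 100*(17-7)/17 = 1000/17 ≈ 58.824 -> rounds to 59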